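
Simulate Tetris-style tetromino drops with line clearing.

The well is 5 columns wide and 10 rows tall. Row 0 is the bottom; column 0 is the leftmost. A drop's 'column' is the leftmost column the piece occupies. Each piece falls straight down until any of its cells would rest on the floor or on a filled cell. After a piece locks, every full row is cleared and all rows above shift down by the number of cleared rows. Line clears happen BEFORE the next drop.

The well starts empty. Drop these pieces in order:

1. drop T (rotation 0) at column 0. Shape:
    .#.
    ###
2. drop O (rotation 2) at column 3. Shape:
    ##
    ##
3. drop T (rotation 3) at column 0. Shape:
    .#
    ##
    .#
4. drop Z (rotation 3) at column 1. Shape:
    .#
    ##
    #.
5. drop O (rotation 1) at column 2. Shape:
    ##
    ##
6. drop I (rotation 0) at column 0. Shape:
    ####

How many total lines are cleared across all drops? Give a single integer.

Drop 1: T rot0 at col 0 lands with bottom-row=0; cleared 0 line(s) (total 0); column heights now [1 2 1 0 0], max=2
Drop 2: O rot2 at col 3 lands with bottom-row=0; cleared 1 line(s) (total 1); column heights now [0 1 0 1 1], max=1
Drop 3: T rot3 at col 0 lands with bottom-row=1; cleared 0 line(s) (total 1); column heights now [3 4 0 1 1], max=4
Drop 4: Z rot3 at col 1 lands with bottom-row=4; cleared 0 line(s) (total 1); column heights now [3 6 7 1 1], max=7
Drop 5: O rot1 at col 2 lands with bottom-row=7; cleared 0 line(s) (total 1); column heights now [3 6 9 9 1], max=9
Drop 6: I rot0 at col 0 lands with bottom-row=9; cleared 0 line(s) (total 1); column heights now [10 10 10 10 1], max=10

Answer: 1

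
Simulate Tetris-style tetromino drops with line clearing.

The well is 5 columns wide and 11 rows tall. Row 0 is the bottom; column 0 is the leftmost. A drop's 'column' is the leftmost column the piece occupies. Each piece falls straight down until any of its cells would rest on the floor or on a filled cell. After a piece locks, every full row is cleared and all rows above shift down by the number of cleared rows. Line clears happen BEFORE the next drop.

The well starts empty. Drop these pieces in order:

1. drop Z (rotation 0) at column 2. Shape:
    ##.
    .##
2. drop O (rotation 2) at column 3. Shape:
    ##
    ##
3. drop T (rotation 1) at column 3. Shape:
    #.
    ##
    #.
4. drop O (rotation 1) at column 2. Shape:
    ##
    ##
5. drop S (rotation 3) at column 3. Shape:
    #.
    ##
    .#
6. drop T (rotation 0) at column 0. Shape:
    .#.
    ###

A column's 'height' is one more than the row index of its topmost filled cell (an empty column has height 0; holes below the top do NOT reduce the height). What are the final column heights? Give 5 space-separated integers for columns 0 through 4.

Drop 1: Z rot0 at col 2 lands with bottom-row=0; cleared 0 line(s) (total 0); column heights now [0 0 2 2 1], max=2
Drop 2: O rot2 at col 3 lands with bottom-row=2; cleared 0 line(s) (total 0); column heights now [0 0 2 4 4], max=4
Drop 3: T rot1 at col 3 lands with bottom-row=4; cleared 0 line(s) (total 0); column heights now [0 0 2 7 6], max=7
Drop 4: O rot1 at col 2 lands with bottom-row=7; cleared 0 line(s) (total 0); column heights now [0 0 9 9 6], max=9
Drop 5: S rot3 at col 3 lands with bottom-row=8; cleared 0 line(s) (total 0); column heights now [0 0 9 11 10], max=11
Drop 6: T rot0 at col 0 lands with bottom-row=9; cleared 1 line(s) (total 1); column heights now [0 10 9 10 9], max=10

Answer: 0 10 9 10 9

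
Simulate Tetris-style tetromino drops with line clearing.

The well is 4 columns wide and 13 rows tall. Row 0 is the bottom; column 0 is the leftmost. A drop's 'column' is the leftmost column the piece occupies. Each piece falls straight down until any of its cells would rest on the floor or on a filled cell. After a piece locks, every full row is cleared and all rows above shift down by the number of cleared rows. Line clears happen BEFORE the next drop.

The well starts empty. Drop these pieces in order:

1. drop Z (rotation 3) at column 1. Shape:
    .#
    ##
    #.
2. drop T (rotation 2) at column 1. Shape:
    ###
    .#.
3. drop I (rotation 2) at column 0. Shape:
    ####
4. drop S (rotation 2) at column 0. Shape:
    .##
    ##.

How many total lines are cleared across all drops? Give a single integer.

Drop 1: Z rot3 at col 1 lands with bottom-row=0; cleared 0 line(s) (total 0); column heights now [0 2 3 0], max=3
Drop 2: T rot2 at col 1 lands with bottom-row=3; cleared 0 line(s) (total 0); column heights now [0 5 5 5], max=5
Drop 3: I rot2 at col 0 lands with bottom-row=5; cleared 1 line(s) (total 1); column heights now [0 5 5 5], max=5
Drop 4: S rot2 at col 0 lands with bottom-row=5; cleared 0 line(s) (total 1); column heights now [6 7 7 5], max=7

Answer: 1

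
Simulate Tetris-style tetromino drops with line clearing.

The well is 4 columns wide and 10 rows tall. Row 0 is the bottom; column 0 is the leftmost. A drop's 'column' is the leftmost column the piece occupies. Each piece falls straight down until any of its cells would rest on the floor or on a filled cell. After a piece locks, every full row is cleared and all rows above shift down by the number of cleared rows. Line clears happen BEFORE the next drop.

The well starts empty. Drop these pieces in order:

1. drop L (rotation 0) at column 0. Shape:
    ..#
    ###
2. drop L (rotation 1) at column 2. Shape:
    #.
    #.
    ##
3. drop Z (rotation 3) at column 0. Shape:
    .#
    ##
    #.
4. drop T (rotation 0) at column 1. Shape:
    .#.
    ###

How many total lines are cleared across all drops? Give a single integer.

Answer: 1

Derivation:
Drop 1: L rot0 at col 0 lands with bottom-row=0; cleared 0 line(s) (total 0); column heights now [1 1 2 0], max=2
Drop 2: L rot1 at col 2 lands with bottom-row=2; cleared 0 line(s) (total 0); column heights now [1 1 5 3], max=5
Drop 3: Z rot3 at col 0 lands with bottom-row=1; cleared 1 line(s) (total 1); column heights now [2 3 4 0], max=4
Drop 4: T rot0 at col 1 lands with bottom-row=4; cleared 0 line(s) (total 1); column heights now [2 5 6 5], max=6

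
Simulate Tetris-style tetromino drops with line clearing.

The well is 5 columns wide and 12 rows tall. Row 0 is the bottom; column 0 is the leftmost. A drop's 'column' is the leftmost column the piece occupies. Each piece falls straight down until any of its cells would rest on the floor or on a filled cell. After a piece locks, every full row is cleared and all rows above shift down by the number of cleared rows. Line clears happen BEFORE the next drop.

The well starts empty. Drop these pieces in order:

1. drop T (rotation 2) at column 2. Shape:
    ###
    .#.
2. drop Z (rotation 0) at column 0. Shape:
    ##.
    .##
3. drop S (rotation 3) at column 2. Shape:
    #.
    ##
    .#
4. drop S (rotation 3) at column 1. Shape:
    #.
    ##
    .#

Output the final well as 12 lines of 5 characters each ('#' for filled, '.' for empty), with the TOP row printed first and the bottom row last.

Drop 1: T rot2 at col 2 lands with bottom-row=0; cleared 0 line(s) (total 0); column heights now [0 0 2 2 2], max=2
Drop 2: Z rot0 at col 0 lands with bottom-row=2; cleared 0 line(s) (total 0); column heights now [4 4 3 2 2], max=4
Drop 3: S rot3 at col 2 lands with bottom-row=2; cleared 0 line(s) (total 0); column heights now [4 4 5 4 2], max=5
Drop 4: S rot3 at col 1 lands with bottom-row=5; cleared 0 line(s) (total 0); column heights now [4 8 7 4 2], max=8

Answer: .....
.....
.....
.....
.#...
.##..
..#..
..#..
####.
.###.
..###
...#.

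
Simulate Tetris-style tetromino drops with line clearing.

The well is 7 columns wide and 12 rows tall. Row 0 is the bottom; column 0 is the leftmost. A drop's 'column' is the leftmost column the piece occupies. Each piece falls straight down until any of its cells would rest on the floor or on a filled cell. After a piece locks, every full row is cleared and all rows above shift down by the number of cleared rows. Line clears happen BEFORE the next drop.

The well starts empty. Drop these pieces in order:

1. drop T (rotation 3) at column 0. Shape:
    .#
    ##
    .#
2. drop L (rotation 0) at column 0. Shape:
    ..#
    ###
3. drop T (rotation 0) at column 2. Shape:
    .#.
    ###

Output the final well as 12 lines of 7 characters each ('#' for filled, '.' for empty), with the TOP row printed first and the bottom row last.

Answer: .......
.......
.......
.......
.......
...#...
..###..
..#....
###....
.#.....
##.....
.#.....

Derivation:
Drop 1: T rot3 at col 0 lands with bottom-row=0; cleared 0 line(s) (total 0); column heights now [2 3 0 0 0 0 0], max=3
Drop 2: L rot0 at col 0 lands with bottom-row=3; cleared 0 line(s) (total 0); column heights now [4 4 5 0 0 0 0], max=5
Drop 3: T rot0 at col 2 lands with bottom-row=5; cleared 0 line(s) (total 0); column heights now [4 4 6 7 6 0 0], max=7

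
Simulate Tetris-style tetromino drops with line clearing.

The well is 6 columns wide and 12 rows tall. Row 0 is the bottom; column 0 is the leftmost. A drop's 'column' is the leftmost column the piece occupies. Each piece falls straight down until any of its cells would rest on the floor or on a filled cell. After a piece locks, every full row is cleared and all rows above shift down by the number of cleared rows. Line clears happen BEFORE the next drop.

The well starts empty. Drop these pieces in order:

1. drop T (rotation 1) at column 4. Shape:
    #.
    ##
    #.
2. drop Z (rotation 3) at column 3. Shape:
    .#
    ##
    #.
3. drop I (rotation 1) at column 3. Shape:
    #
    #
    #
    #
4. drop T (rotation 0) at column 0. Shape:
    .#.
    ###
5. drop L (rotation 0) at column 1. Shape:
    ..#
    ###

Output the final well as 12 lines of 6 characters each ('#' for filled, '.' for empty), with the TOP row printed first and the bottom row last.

Drop 1: T rot1 at col 4 lands with bottom-row=0; cleared 0 line(s) (total 0); column heights now [0 0 0 0 3 2], max=3
Drop 2: Z rot3 at col 3 lands with bottom-row=2; cleared 0 line(s) (total 0); column heights now [0 0 0 4 5 2], max=5
Drop 3: I rot1 at col 3 lands with bottom-row=4; cleared 0 line(s) (total 0); column heights now [0 0 0 8 5 2], max=8
Drop 4: T rot0 at col 0 lands with bottom-row=0; cleared 0 line(s) (total 0); column heights now [1 2 1 8 5 2], max=8
Drop 5: L rot0 at col 1 lands with bottom-row=8; cleared 0 line(s) (total 0); column heights now [1 9 9 10 5 2], max=10

Answer: ......
......
...#..
.###..
...#..
...#..
...#..
...##.
...##.
...##.
.#..##
###.#.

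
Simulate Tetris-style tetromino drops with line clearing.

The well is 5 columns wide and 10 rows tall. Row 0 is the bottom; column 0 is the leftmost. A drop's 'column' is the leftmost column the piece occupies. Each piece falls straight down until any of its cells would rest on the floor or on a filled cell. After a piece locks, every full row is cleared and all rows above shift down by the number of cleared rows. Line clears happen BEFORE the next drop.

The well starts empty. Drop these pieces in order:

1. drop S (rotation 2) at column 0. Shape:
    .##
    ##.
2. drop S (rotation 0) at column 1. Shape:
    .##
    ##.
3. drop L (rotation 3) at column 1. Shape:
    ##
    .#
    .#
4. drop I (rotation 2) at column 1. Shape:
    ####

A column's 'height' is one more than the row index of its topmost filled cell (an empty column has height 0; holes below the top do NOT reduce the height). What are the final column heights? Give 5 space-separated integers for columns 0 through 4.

Drop 1: S rot2 at col 0 lands with bottom-row=0; cleared 0 line(s) (total 0); column heights now [1 2 2 0 0], max=2
Drop 2: S rot0 at col 1 lands with bottom-row=2; cleared 0 line(s) (total 0); column heights now [1 3 4 4 0], max=4
Drop 3: L rot3 at col 1 lands with bottom-row=4; cleared 0 line(s) (total 0); column heights now [1 7 7 4 0], max=7
Drop 4: I rot2 at col 1 lands with bottom-row=7; cleared 0 line(s) (total 0); column heights now [1 8 8 8 8], max=8

Answer: 1 8 8 8 8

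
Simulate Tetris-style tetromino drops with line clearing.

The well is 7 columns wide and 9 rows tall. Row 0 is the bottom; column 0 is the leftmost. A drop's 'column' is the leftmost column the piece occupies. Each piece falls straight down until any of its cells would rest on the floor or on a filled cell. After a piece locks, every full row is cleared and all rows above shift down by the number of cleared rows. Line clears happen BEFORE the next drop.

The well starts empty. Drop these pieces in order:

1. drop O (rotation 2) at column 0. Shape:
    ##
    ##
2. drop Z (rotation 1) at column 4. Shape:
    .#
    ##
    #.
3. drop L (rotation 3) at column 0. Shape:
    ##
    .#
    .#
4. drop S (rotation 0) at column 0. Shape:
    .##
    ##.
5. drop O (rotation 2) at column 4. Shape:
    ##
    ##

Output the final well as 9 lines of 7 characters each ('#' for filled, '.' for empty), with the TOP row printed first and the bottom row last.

Drop 1: O rot2 at col 0 lands with bottom-row=0; cleared 0 line(s) (total 0); column heights now [2 2 0 0 0 0 0], max=2
Drop 2: Z rot1 at col 4 lands with bottom-row=0; cleared 0 line(s) (total 0); column heights now [2 2 0 0 2 3 0], max=3
Drop 3: L rot3 at col 0 lands with bottom-row=2; cleared 0 line(s) (total 0); column heights now [5 5 0 0 2 3 0], max=5
Drop 4: S rot0 at col 0 lands with bottom-row=5; cleared 0 line(s) (total 0); column heights now [6 7 7 0 2 3 0], max=7
Drop 5: O rot2 at col 4 lands with bottom-row=3; cleared 0 line(s) (total 0); column heights now [6 7 7 0 5 5 0], max=7

Answer: .......
.......
.##....
##.....
##..##.
.#..##.
.#...#.
##..##.
##..#..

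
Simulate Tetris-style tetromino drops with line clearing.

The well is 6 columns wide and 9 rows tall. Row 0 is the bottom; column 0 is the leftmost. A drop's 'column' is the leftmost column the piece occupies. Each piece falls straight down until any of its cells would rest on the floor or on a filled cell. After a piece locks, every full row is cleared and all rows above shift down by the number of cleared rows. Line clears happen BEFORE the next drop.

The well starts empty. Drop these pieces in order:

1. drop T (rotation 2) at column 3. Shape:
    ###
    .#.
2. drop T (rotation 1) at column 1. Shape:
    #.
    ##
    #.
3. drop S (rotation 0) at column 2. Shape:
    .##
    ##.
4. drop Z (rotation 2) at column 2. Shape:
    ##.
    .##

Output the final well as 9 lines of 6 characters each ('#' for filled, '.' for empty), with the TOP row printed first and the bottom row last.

Answer: ......
......
......
..##..
...##.
...##.
.###..
.#####
.#..#.

Derivation:
Drop 1: T rot2 at col 3 lands with bottom-row=0; cleared 0 line(s) (total 0); column heights now [0 0 0 2 2 2], max=2
Drop 2: T rot1 at col 1 lands with bottom-row=0; cleared 0 line(s) (total 0); column heights now [0 3 2 2 2 2], max=3
Drop 3: S rot0 at col 2 lands with bottom-row=2; cleared 0 line(s) (total 0); column heights now [0 3 3 4 4 2], max=4
Drop 4: Z rot2 at col 2 lands with bottom-row=4; cleared 0 line(s) (total 0); column heights now [0 3 6 6 5 2], max=6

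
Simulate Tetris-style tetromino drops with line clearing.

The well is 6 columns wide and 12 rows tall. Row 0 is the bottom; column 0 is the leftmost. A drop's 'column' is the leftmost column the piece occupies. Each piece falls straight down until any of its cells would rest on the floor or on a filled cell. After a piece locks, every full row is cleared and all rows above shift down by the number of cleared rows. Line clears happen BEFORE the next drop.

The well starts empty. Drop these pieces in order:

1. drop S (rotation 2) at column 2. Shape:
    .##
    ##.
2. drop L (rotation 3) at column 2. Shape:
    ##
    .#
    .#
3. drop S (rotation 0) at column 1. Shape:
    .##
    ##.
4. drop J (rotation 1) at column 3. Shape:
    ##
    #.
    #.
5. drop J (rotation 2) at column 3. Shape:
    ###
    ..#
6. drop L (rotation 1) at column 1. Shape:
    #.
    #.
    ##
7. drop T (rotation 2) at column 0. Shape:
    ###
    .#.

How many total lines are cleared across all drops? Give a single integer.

Drop 1: S rot2 at col 2 lands with bottom-row=0; cleared 0 line(s) (total 0); column heights now [0 0 1 2 2 0], max=2
Drop 2: L rot3 at col 2 lands with bottom-row=2; cleared 0 line(s) (total 0); column heights now [0 0 5 5 2 0], max=5
Drop 3: S rot0 at col 1 lands with bottom-row=5; cleared 0 line(s) (total 0); column heights now [0 6 7 7 2 0], max=7
Drop 4: J rot1 at col 3 lands with bottom-row=7; cleared 0 line(s) (total 0); column heights now [0 6 7 10 10 0], max=10
Drop 5: J rot2 at col 3 lands with bottom-row=9; cleared 0 line(s) (total 0); column heights now [0 6 7 11 11 11], max=11
Drop 6: L rot1 at col 1 lands with bottom-row=7; cleared 0 line(s) (total 0); column heights now [0 10 8 11 11 11], max=11
Drop 7: T rot2 at col 0 lands with bottom-row=10; cleared 0 line(s) (total 0); column heights now [12 12 12 11 11 11], max=12

Answer: 0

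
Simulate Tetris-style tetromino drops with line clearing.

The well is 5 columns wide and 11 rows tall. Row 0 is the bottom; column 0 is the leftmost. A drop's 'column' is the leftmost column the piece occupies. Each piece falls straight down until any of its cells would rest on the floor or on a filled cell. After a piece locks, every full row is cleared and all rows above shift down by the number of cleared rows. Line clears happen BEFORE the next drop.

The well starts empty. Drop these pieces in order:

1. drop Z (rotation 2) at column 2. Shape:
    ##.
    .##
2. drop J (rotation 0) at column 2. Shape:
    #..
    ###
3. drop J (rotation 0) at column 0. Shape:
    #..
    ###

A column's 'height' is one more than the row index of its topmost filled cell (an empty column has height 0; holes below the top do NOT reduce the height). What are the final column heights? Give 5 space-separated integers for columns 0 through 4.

Answer: 6 5 5 3 3

Derivation:
Drop 1: Z rot2 at col 2 lands with bottom-row=0; cleared 0 line(s) (total 0); column heights now [0 0 2 2 1], max=2
Drop 2: J rot0 at col 2 lands with bottom-row=2; cleared 0 line(s) (total 0); column heights now [0 0 4 3 3], max=4
Drop 3: J rot0 at col 0 lands with bottom-row=4; cleared 0 line(s) (total 0); column heights now [6 5 5 3 3], max=6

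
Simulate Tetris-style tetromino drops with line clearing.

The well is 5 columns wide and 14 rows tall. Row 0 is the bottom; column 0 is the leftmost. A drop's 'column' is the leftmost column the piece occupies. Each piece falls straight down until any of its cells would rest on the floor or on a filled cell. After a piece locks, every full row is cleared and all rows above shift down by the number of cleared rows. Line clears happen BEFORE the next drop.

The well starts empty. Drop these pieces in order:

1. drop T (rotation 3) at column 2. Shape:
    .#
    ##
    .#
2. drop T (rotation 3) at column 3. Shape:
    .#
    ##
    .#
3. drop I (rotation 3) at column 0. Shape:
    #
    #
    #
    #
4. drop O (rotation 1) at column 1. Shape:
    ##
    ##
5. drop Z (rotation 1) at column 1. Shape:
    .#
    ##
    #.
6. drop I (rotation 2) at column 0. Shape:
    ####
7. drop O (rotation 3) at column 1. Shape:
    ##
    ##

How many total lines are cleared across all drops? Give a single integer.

Answer: 2

Derivation:
Drop 1: T rot3 at col 2 lands with bottom-row=0; cleared 0 line(s) (total 0); column heights now [0 0 2 3 0], max=3
Drop 2: T rot3 at col 3 lands with bottom-row=2; cleared 0 line(s) (total 0); column heights now [0 0 2 4 5], max=5
Drop 3: I rot3 at col 0 lands with bottom-row=0; cleared 0 line(s) (total 0); column heights now [4 0 2 4 5], max=5
Drop 4: O rot1 at col 1 lands with bottom-row=2; cleared 2 line(s) (total 2); column heights now [2 0 2 2 3], max=3
Drop 5: Z rot1 at col 1 lands with bottom-row=1; cleared 0 line(s) (total 2); column heights now [2 3 4 2 3], max=4
Drop 6: I rot2 at col 0 lands with bottom-row=4; cleared 0 line(s) (total 2); column heights now [5 5 5 5 3], max=5
Drop 7: O rot3 at col 1 lands with bottom-row=5; cleared 0 line(s) (total 2); column heights now [5 7 7 5 3], max=7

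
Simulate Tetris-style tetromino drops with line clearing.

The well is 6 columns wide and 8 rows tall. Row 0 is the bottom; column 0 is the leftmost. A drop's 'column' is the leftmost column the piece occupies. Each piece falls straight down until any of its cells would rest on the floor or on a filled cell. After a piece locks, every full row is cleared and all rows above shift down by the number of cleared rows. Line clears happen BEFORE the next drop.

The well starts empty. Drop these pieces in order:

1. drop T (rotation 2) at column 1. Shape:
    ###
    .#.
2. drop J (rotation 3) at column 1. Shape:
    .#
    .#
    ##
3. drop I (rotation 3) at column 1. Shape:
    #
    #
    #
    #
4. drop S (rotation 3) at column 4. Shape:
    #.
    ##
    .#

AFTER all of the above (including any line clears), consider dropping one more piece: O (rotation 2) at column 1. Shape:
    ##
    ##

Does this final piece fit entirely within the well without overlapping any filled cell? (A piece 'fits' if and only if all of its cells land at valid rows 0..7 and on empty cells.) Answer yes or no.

Drop 1: T rot2 at col 1 lands with bottom-row=0; cleared 0 line(s) (total 0); column heights now [0 2 2 2 0 0], max=2
Drop 2: J rot3 at col 1 lands with bottom-row=2; cleared 0 line(s) (total 0); column heights now [0 3 5 2 0 0], max=5
Drop 3: I rot3 at col 1 lands with bottom-row=3; cleared 0 line(s) (total 0); column heights now [0 7 5 2 0 0], max=7
Drop 4: S rot3 at col 4 lands with bottom-row=0; cleared 0 line(s) (total 0); column heights now [0 7 5 2 3 2], max=7
Test piece O rot2 at col 1 (width 2): heights before test = [0 7 5 2 3 2]; fits = False

Answer: no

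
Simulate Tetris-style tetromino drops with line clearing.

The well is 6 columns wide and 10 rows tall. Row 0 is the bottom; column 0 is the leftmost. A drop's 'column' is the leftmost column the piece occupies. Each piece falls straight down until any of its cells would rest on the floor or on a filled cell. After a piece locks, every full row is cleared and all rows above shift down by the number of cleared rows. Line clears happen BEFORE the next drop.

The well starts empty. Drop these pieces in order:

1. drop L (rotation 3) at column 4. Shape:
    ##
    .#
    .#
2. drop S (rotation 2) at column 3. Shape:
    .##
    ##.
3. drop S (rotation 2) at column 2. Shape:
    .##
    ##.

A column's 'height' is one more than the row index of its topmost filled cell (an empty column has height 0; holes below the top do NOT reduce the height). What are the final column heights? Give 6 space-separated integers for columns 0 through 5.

Drop 1: L rot3 at col 4 lands with bottom-row=0; cleared 0 line(s) (total 0); column heights now [0 0 0 0 3 3], max=3
Drop 2: S rot2 at col 3 lands with bottom-row=3; cleared 0 line(s) (total 0); column heights now [0 0 0 4 5 5], max=5
Drop 3: S rot2 at col 2 lands with bottom-row=4; cleared 0 line(s) (total 0); column heights now [0 0 5 6 6 5], max=6

Answer: 0 0 5 6 6 5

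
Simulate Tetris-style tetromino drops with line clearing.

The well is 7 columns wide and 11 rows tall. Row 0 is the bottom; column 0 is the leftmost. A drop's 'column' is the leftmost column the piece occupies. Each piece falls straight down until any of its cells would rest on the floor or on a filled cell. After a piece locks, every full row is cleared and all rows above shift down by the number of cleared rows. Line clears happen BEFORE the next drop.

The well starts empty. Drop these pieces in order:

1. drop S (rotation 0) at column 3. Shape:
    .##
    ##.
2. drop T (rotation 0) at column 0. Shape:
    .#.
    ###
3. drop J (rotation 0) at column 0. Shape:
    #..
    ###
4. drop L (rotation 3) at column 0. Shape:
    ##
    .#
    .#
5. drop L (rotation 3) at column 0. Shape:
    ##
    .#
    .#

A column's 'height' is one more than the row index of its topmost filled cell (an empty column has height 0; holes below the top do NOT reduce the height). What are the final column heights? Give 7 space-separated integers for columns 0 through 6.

Answer: 9 9 3 1 2 2 0

Derivation:
Drop 1: S rot0 at col 3 lands with bottom-row=0; cleared 0 line(s) (total 0); column heights now [0 0 0 1 2 2 0], max=2
Drop 2: T rot0 at col 0 lands with bottom-row=0; cleared 0 line(s) (total 0); column heights now [1 2 1 1 2 2 0], max=2
Drop 3: J rot0 at col 0 lands with bottom-row=2; cleared 0 line(s) (total 0); column heights now [4 3 3 1 2 2 0], max=4
Drop 4: L rot3 at col 0 lands with bottom-row=3; cleared 0 line(s) (total 0); column heights now [6 6 3 1 2 2 0], max=6
Drop 5: L rot3 at col 0 lands with bottom-row=6; cleared 0 line(s) (total 0); column heights now [9 9 3 1 2 2 0], max=9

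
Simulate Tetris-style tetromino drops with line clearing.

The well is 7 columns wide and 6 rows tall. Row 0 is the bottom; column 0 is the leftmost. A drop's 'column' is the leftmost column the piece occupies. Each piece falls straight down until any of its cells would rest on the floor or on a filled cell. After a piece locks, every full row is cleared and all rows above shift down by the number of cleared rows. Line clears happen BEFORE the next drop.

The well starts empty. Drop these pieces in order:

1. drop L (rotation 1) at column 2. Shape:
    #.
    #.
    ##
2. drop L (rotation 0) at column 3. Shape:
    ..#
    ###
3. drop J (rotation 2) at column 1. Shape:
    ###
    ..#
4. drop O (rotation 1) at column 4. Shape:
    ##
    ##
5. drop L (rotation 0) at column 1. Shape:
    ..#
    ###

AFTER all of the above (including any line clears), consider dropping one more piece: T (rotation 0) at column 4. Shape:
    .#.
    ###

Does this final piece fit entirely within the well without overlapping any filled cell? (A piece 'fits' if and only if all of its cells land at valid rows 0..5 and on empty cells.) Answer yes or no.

Answer: no

Derivation:
Drop 1: L rot1 at col 2 lands with bottom-row=0; cleared 0 line(s) (total 0); column heights now [0 0 3 1 0 0 0], max=3
Drop 2: L rot0 at col 3 lands with bottom-row=1; cleared 0 line(s) (total 0); column heights now [0 0 3 2 2 3 0], max=3
Drop 3: J rot2 at col 1 lands with bottom-row=2; cleared 0 line(s) (total 0); column heights now [0 4 4 4 2 3 0], max=4
Drop 4: O rot1 at col 4 lands with bottom-row=3; cleared 0 line(s) (total 0); column heights now [0 4 4 4 5 5 0], max=5
Drop 5: L rot0 at col 1 lands with bottom-row=4; cleared 0 line(s) (total 0); column heights now [0 5 5 6 5 5 0], max=6
Test piece T rot0 at col 4 (width 3): heights before test = [0 5 5 6 5 5 0]; fits = False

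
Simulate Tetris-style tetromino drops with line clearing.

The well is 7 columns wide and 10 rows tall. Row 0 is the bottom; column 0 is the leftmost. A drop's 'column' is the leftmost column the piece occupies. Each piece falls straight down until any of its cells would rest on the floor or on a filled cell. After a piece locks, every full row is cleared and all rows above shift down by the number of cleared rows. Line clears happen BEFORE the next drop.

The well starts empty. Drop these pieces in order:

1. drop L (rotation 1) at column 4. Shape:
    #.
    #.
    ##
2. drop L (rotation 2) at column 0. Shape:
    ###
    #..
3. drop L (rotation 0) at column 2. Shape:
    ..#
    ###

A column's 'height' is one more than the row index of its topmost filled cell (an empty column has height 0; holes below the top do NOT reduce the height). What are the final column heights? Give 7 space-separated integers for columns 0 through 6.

Drop 1: L rot1 at col 4 lands with bottom-row=0; cleared 0 line(s) (total 0); column heights now [0 0 0 0 3 1 0], max=3
Drop 2: L rot2 at col 0 lands with bottom-row=0; cleared 0 line(s) (total 0); column heights now [2 2 2 0 3 1 0], max=3
Drop 3: L rot0 at col 2 lands with bottom-row=3; cleared 0 line(s) (total 0); column heights now [2 2 4 4 5 1 0], max=5

Answer: 2 2 4 4 5 1 0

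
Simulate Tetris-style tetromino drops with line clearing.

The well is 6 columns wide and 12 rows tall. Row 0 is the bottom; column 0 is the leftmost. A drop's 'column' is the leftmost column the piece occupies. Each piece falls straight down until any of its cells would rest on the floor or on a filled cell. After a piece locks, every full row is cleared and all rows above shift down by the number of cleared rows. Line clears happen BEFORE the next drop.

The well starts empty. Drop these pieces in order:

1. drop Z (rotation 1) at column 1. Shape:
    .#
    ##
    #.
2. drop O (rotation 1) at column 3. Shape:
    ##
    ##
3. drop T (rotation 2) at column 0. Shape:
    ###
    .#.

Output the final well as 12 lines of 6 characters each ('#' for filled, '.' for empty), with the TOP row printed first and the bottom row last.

Answer: ......
......
......
......
......
......
......
......
###...
.##...
.####.
.#.##.

Derivation:
Drop 1: Z rot1 at col 1 lands with bottom-row=0; cleared 0 line(s) (total 0); column heights now [0 2 3 0 0 0], max=3
Drop 2: O rot1 at col 3 lands with bottom-row=0; cleared 0 line(s) (total 0); column heights now [0 2 3 2 2 0], max=3
Drop 3: T rot2 at col 0 lands with bottom-row=2; cleared 0 line(s) (total 0); column heights now [4 4 4 2 2 0], max=4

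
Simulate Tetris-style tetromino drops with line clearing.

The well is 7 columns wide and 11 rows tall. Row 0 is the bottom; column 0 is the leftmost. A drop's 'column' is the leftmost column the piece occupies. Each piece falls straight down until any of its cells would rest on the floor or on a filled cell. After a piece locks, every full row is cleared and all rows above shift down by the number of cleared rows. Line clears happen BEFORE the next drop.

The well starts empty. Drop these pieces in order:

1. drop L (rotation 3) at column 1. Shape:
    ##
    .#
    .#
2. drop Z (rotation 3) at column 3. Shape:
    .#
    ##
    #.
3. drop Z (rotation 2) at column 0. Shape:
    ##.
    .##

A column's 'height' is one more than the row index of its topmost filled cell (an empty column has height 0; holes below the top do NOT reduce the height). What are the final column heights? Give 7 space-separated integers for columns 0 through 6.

Answer: 5 5 4 2 3 0 0

Derivation:
Drop 1: L rot3 at col 1 lands with bottom-row=0; cleared 0 line(s) (total 0); column heights now [0 3 3 0 0 0 0], max=3
Drop 2: Z rot3 at col 3 lands with bottom-row=0; cleared 0 line(s) (total 0); column heights now [0 3 3 2 3 0 0], max=3
Drop 3: Z rot2 at col 0 lands with bottom-row=3; cleared 0 line(s) (total 0); column heights now [5 5 4 2 3 0 0], max=5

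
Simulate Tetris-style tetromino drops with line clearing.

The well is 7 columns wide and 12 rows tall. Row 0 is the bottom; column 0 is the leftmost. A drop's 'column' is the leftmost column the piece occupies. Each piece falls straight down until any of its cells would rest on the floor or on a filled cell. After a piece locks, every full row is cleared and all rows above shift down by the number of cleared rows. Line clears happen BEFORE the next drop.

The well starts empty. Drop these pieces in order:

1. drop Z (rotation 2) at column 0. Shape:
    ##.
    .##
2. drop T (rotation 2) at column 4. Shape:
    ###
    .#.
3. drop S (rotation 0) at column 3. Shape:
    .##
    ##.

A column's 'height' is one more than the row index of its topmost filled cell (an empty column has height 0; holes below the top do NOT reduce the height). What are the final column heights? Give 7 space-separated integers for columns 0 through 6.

Drop 1: Z rot2 at col 0 lands with bottom-row=0; cleared 0 line(s) (total 0); column heights now [2 2 1 0 0 0 0], max=2
Drop 2: T rot2 at col 4 lands with bottom-row=0; cleared 0 line(s) (total 0); column heights now [2 2 1 0 2 2 2], max=2
Drop 3: S rot0 at col 3 lands with bottom-row=2; cleared 0 line(s) (total 0); column heights now [2 2 1 3 4 4 2], max=4

Answer: 2 2 1 3 4 4 2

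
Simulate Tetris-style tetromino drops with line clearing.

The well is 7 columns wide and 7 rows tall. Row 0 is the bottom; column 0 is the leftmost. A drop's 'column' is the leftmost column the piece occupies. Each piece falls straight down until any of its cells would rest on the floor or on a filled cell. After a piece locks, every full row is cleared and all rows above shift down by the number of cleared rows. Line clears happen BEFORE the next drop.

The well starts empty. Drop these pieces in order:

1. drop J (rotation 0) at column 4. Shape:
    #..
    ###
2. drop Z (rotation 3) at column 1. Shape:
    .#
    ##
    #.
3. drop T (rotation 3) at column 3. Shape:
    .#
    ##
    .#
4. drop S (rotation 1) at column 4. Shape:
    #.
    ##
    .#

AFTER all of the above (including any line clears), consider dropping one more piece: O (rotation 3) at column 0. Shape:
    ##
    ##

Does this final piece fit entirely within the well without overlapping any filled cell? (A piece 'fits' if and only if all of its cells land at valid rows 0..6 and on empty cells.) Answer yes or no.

Drop 1: J rot0 at col 4 lands with bottom-row=0; cleared 0 line(s) (total 0); column heights now [0 0 0 0 2 1 1], max=2
Drop 2: Z rot3 at col 1 lands with bottom-row=0; cleared 0 line(s) (total 0); column heights now [0 2 3 0 2 1 1], max=3
Drop 3: T rot3 at col 3 lands with bottom-row=2; cleared 0 line(s) (total 0); column heights now [0 2 3 4 5 1 1], max=5
Drop 4: S rot1 at col 4 lands with bottom-row=4; cleared 0 line(s) (total 0); column heights now [0 2 3 4 7 6 1], max=7
Test piece O rot3 at col 0 (width 2): heights before test = [0 2 3 4 7 6 1]; fits = True

Answer: yes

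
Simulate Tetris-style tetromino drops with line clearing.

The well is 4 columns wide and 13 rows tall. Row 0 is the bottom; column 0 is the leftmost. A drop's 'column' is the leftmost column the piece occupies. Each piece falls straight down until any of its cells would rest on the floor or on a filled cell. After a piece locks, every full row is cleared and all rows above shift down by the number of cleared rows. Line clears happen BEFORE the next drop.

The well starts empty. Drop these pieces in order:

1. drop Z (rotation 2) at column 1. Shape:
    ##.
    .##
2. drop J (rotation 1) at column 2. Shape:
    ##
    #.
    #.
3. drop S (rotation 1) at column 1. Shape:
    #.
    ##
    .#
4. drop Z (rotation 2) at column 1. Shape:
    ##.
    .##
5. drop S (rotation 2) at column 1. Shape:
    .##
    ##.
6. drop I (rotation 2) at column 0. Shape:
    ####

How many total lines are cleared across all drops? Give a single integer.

Answer: 1

Derivation:
Drop 1: Z rot2 at col 1 lands with bottom-row=0; cleared 0 line(s) (total 0); column heights now [0 2 2 1], max=2
Drop 2: J rot1 at col 2 lands with bottom-row=2; cleared 0 line(s) (total 0); column heights now [0 2 5 5], max=5
Drop 3: S rot1 at col 1 lands with bottom-row=5; cleared 0 line(s) (total 0); column heights now [0 8 7 5], max=8
Drop 4: Z rot2 at col 1 lands with bottom-row=7; cleared 0 line(s) (total 0); column heights now [0 9 9 8], max=9
Drop 5: S rot2 at col 1 lands with bottom-row=9; cleared 0 line(s) (total 0); column heights now [0 10 11 11], max=11
Drop 6: I rot2 at col 0 lands with bottom-row=11; cleared 1 line(s) (total 1); column heights now [0 10 11 11], max=11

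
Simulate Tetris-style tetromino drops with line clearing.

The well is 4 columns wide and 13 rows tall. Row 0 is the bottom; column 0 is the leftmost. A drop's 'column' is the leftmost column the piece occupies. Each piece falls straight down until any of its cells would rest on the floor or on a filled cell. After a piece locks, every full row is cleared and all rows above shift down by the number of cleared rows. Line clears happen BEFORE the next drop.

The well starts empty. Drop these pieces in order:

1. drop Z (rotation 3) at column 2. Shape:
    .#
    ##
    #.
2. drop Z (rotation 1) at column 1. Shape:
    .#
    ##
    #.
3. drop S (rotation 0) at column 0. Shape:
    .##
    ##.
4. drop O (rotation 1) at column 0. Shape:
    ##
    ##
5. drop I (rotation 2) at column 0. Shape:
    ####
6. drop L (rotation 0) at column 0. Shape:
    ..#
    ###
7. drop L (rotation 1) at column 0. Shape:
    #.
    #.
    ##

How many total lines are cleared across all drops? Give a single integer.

Drop 1: Z rot3 at col 2 lands with bottom-row=0; cleared 0 line(s) (total 0); column heights now [0 0 2 3], max=3
Drop 2: Z rot1 at col 1 lands with bottom-row=1; cleared 0 line(s) (total 0); column heights now [0 3 4 3], max=4
Drop 3: S rot0 at col 0 lands with bottom-row=3; cleared 0 line(s) (total 0); column heights now [4 5 5 3], max=5
Drop 4: O rot1 at col 0 lands with bottom-row=5; cleared 0 line(s) (total 0); column heights now [7 7 5 3], max=7
Drop 5: I rot2 at col 0 lands with bottom-row=7; cleared 1 line(s) (total 1); column heights now [7 7 5 3], max=7
Drop 6: L rot0 at col 0 lands with bottom-row=7; cleared 0 line(s) (total 1); column heights now [8 8 9 3], max=9
Drop 7: L rot1 at col 0 lands with bottom-row=8; cleared 0 line(s) (total 1); column heights now [11 9 9 3], max=11

Answer: 1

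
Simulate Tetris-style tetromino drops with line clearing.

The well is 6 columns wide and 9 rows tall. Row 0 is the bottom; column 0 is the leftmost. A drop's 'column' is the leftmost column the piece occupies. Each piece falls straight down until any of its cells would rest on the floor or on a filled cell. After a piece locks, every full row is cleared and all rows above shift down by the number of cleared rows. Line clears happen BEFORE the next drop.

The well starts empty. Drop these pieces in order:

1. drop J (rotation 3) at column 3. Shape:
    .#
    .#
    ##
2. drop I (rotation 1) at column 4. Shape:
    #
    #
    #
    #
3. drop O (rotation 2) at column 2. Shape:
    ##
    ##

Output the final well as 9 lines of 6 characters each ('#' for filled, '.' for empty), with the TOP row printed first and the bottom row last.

Drop 1: J rot3 at col 3 lands with bottom-row=0; cleared 0 line(s) (total 0); column heights now [0 0 0 1 3 0], max=3
Drop 2: I rot1 at col 4 lands with bottom-row=3; cleared 0 line(s) (total 0); column heights now [0 0 0 1 7 0], max=7
Drop 3: O rot2 at col 2 lands with bottom-row=1; cleared 0 line(s) (total 0); column heights now [0 0 3 3 7 0], max=7

Answer: ......
......
....#.
....#.
....#.
....#.
..###.
..###.
...##.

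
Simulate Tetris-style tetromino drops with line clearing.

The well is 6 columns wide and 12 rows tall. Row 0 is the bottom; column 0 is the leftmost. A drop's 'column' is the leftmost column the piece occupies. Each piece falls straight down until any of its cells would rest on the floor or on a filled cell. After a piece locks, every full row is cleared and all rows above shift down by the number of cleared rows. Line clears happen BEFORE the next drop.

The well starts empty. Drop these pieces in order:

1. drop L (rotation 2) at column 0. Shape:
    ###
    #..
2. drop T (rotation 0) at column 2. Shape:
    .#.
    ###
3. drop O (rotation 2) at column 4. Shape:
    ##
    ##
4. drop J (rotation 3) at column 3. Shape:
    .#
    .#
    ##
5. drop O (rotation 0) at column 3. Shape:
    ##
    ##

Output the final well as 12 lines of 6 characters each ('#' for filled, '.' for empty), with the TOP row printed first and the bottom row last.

Answer: ......
......
...##.
...##.
....#.
....#.
...##.
....##
...###
..###.
###...
#.....

Derivation:
Drop 1: L rot2 at col 0 lands with bottom-row=0; cleared 0 line(s) (total 0); column heights now [2 2 2 0 0 0], max=2
Drop 2: T rot0 at col 2 lands with bottom-row=2; cleared 0 line(s) (total 0); column heights now [2 2 3 4 3 0], max=4
Drop 3: O rot2 at col 4 lands with bottom-row=3; cleared 0 line(s) (total 0); column heights now [2 2 3 4 5 5], max=5
Drop 4: J rot3 at col 3 lands with bottom-row=5; cleared 0 line(s) (total 0); column heights now [2 2 3 6 8 5], max=8
Drop 5: O rot0 at col 3 lands with bottom-row=8; cleared 0 line(s) (total 0); column heights now [2 2 3 10 10 5], max=10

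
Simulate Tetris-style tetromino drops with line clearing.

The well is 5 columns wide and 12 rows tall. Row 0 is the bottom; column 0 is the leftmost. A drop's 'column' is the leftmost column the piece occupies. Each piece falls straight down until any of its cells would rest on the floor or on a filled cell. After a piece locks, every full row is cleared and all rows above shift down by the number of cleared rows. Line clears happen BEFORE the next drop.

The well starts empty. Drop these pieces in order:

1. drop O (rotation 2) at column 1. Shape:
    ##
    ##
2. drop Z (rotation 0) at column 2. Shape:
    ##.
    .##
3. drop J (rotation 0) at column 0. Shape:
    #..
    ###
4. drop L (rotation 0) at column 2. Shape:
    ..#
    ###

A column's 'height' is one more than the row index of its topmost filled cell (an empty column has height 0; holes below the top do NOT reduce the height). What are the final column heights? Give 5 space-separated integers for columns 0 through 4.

Answer: 5 4 5 5 6

Derivation:
Drop 1: O rot2 at col 1 lands with bottom-row=0; cleared 0 line(s) (total 0); column heights now [0 2 2 0 0], max=2
Drop 2: Z rot0 at col 2 lands with bottom-row=1; cleared 0 line(s) (total 0); column heights now [0 2 3 3 2], max=3
Drop 3: J rot0 at col 0 lands with bottom-row=3; cleared 0 line(s) (total 0); column heights now [5 4 4 3 2], max=5
Drop 4: L rot0 at col 2 lands with bottom-row=4; cleared 0 line(s) (total 0); column heights now [5 4 5 5 6], max=6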